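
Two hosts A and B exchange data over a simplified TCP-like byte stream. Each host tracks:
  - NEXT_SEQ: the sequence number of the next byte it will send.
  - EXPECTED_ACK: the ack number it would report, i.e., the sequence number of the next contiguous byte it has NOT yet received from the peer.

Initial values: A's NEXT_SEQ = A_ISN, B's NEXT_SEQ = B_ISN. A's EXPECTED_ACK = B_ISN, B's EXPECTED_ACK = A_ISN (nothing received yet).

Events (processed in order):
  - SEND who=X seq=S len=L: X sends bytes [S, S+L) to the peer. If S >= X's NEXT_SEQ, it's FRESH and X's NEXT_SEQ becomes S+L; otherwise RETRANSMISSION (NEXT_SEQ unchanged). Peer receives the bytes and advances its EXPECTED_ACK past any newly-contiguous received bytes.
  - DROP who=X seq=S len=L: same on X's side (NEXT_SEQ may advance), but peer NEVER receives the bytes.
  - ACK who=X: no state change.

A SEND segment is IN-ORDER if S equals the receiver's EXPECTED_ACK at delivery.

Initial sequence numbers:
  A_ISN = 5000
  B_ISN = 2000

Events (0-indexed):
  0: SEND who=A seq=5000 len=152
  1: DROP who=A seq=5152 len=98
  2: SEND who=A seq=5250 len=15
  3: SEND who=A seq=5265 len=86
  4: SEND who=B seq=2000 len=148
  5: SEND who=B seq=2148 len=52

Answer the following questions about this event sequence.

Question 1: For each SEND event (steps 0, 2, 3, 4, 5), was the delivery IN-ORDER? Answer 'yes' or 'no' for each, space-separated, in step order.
Step 0: SEND seq=5000 -> in-order
Step 2: SEND seq=5250 -> out-of-order
Step 3: SEND seq=5265 -> out-of-order
Step 4: SEND seq=2000 -> in-order
Step 5: SEND seq=2148 -> in-order

Answer: yes no no yes yes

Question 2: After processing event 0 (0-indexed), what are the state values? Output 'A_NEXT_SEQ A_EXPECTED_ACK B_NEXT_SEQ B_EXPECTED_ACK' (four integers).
After event 0: A_seq=5152 A_ack=2000 B_seq=2000 B_ack=5152

5152 2000 2000 5152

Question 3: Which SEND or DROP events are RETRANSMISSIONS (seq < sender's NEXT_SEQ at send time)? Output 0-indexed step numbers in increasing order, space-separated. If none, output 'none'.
Step 0: SEND seq=5000 -> fresh
Step 1: DROP seq=5152 -> fresh
Step 2: SEND seq=5250 -> fresh
Step 3: SEND seq=5265 -> fresh
Step 4: SEND seq=2000 -> fresh
Step 5: SEND seq=2148 -> fresh

Answer: none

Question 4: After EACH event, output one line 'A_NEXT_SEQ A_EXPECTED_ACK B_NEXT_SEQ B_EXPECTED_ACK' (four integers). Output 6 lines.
5152 2000 2000 5152
5250 2000 2000 5152
5265 2000 2000 5152
5351 2000 2000 5152
5351 2148 2148 5152
5351 2200 2200 5152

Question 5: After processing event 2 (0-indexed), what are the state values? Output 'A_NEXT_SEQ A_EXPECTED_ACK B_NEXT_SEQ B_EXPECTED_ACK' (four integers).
After event 0: A_seq=5152 A_ack=2000 B_seq=2000 B_ack=5152
After event 1: A_seq=5250 A_ack=2000 B_seq=2000 B_ack=5152
After event 2: A_seq=5265 A_ack=2000 B_seq=2000 B_ack=5152

5265 2000 2000 5152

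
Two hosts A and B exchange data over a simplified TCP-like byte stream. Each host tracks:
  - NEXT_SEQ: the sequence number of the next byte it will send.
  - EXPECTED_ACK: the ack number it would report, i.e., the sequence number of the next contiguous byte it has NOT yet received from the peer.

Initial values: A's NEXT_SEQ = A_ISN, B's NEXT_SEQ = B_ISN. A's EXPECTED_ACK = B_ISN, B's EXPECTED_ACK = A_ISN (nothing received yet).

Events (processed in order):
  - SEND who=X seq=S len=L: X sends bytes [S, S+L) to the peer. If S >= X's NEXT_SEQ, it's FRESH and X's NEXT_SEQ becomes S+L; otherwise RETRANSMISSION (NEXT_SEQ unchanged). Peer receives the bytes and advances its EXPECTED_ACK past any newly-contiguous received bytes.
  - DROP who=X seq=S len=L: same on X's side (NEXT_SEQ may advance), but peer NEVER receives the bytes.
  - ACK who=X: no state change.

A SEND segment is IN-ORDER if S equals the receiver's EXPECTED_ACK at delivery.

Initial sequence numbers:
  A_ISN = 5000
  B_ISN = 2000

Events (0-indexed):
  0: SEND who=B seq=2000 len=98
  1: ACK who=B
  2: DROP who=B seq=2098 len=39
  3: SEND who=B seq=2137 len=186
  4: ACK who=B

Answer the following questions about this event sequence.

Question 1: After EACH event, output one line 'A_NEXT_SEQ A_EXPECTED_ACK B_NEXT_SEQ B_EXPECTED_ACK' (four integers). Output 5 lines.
5000 2098 2098 5000
5000 2098 2098 5000
5000 2098 2137 5000
5000 2098 2323 5000
5000 2098 2323 5000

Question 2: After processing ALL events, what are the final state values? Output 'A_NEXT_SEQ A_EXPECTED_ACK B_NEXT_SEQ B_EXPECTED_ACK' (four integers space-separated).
After event 0: A_seq=5000 A_ack=2098 B_seq=2098 B_ack=5000
After event 1: A_seq=5000 A_ack=2098 B_seq=2098 B_ack=5000
After event 2: A_seq=5000 A_ack=2098 B_seq=2137 B_ack=5000
After event 3: A_seq=5000 A_ack=2098 B_seq=2323 B_ack=5000
After event 4: A_seq=5000 A_ack=2098 B_seq=2323 B_ack=5000

Answer: 5000 2098 2323 5000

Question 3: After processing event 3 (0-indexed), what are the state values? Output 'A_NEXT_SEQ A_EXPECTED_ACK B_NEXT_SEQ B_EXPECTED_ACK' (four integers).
After event 0: A_seq=5000 A_ack=2098 B_seq=2098 B_ack=5000
After event 1: A_seq=5000 A_ack=2098 B_seq=2098 B_ack=5000
After event 2: A_seq=5000 A_ack=2098 B_seq=2137 B_ack=5000
After event 3: A_seq=5000 A_ack=2098 B_seq=2323 B_ack=5000

5000 2098 2323 5000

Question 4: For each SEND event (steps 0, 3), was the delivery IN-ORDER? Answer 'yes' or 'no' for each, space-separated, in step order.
Step 0: SEND seq=2000 -> in-order
Step 3: SEND seq=2137 -> out-of-order

Answer: yes no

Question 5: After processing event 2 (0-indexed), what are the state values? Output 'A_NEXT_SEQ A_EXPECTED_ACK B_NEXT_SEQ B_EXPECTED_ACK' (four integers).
After event 0: A_seq=5000 A_ack=2098 B_seq=2098 B_ack=5000
After event 1: A_seq=5000 A_ack=2098 B_seq=2098 B_ack=5000
After event 2: A_seq=5000 A_ack=2098 B_seq=2137 B_ack=5000

5000 2098 2137 5000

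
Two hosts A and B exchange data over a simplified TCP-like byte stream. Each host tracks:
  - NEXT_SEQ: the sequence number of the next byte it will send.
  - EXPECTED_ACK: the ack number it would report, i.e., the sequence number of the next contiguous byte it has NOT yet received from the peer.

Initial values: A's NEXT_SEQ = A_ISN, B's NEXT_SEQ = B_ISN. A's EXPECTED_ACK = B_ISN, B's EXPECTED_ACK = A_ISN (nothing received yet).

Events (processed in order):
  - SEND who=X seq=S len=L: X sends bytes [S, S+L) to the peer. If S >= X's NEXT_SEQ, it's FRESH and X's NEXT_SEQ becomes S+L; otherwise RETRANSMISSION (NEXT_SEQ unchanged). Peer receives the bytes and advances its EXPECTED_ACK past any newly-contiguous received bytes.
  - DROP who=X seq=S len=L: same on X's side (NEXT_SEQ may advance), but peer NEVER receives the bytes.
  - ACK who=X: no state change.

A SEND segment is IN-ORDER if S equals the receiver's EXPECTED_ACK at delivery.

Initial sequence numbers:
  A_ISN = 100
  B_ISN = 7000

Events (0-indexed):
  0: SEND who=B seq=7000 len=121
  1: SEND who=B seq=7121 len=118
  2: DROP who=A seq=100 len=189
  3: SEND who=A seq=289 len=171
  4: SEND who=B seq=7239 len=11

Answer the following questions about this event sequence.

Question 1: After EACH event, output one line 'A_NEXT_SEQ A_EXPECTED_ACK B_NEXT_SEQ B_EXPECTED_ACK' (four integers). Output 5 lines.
100 7121 7121 100
100 7239 7239 100
289 7239 7239 100
460 7239 7239 100
460 7250 7250 100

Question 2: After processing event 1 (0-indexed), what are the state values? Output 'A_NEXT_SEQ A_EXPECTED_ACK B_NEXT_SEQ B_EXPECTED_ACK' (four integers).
After event 0: A_seq=100 A_ack=7121 B_seq=7121 B_ack=100
After event 1: A_seq=100 A_ack=7239 B_seq=7239 B_ack=100

100 7239 7239 100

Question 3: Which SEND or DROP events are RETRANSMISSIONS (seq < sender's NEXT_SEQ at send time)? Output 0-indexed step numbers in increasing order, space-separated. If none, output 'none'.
Answer: none

Derivation:
Step 0: SEND seq=7000 -> fresh
Step 1: SEND seq=7121 -> fresh
Step 2: DROP seq=100 -> fresh
Step 3: SEND seq=289 -> fresh
Step 4: SEND seq=7239 -> fresh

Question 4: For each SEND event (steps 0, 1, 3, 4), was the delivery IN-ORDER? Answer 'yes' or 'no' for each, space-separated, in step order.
Step 0: SEND seq=7000 -> in-order
Step 1: SEND seq=7121 -> in-order
Step 3: SEND seq=289 -> out-of-order
Step 4: SEND seq=7239 -> in-order

Answer: yes yes no yes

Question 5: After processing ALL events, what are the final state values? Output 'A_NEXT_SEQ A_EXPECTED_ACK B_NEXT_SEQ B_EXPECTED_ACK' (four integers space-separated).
After event 0: A_seq=100 A_ack=7121 B_seq=7121 B_ack=100
After event 1: A_seq=100 A_ack=7239 B_seq=7239 B_ack=100
After event 2: A_seq=289 A_ack=7239 B_seq=7239 B_ack=100
After event 3: A_seq=460 A_ack=7239 B_seq=7239 B_ack=100
After event 4: A_seq=460 A_ack=7250 B_seq=7250 B_ack=100

Answer: 460 7250 7250 100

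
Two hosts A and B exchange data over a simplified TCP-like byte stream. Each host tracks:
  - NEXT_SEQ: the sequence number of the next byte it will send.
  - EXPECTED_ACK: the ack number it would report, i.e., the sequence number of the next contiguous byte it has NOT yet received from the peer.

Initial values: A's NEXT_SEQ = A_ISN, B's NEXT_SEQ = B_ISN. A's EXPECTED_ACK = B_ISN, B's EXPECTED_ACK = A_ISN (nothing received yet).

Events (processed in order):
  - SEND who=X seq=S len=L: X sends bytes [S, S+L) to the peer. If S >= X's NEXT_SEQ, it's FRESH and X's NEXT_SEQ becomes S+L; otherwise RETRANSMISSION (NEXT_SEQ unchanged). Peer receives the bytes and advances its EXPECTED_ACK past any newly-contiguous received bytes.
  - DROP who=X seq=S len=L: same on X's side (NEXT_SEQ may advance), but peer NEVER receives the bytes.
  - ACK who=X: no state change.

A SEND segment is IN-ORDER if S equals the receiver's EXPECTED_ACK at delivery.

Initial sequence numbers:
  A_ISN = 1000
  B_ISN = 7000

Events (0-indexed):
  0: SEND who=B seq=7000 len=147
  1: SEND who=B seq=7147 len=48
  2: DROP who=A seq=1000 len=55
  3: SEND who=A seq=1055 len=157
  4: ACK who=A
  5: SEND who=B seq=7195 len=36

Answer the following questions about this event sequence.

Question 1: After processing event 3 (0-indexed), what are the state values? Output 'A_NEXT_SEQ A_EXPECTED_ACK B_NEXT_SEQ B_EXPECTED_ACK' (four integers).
After event 0: A_seq=1000 A_ack=7147 B_seq=7147 B_ack=1000
After event 1: A_seq=1000 A_ack=7195 B_seq=7195 B_ack=1000
After event 2: A_seq=1055 A_ack=7195 B_seq=7195 B_ack=1000
After event 3: A_seq=1212 A_ack=7195 B_seq=7195 B_ack=1000

1212 7195 7195 1000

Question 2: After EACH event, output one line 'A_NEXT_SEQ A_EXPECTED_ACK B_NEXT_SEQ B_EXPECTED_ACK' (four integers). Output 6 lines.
1000 7147 7147 1000
1000 7195 7195 1000
1055 7195 7195 1000
1212 7195 7195 1000
1212 7195 7195 1000
1212 7231 7231 1000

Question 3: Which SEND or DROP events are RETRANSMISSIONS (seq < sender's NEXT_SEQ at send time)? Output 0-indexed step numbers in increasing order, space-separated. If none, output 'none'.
Step 0: SEND seq=7000 -> fresh
Step 1: SEND seq=7147 -> fresh
Step 2: DROP seq=1000 -> fresh
Step 3: SEND seq=1055 -> fresh
Step 5: SEND seq=7195 -> fresh

Answer: none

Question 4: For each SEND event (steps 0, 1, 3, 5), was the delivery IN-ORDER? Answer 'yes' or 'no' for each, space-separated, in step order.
Answer: yes yes no yes

Derivation:
Step 0: SEND seq=7000 -> in-order
Step 1: SEND seq=7147 -> in-order
Step 3: SEND seq=1055 -> out-of-order
Step 5: SEND seq=7195 -> in-order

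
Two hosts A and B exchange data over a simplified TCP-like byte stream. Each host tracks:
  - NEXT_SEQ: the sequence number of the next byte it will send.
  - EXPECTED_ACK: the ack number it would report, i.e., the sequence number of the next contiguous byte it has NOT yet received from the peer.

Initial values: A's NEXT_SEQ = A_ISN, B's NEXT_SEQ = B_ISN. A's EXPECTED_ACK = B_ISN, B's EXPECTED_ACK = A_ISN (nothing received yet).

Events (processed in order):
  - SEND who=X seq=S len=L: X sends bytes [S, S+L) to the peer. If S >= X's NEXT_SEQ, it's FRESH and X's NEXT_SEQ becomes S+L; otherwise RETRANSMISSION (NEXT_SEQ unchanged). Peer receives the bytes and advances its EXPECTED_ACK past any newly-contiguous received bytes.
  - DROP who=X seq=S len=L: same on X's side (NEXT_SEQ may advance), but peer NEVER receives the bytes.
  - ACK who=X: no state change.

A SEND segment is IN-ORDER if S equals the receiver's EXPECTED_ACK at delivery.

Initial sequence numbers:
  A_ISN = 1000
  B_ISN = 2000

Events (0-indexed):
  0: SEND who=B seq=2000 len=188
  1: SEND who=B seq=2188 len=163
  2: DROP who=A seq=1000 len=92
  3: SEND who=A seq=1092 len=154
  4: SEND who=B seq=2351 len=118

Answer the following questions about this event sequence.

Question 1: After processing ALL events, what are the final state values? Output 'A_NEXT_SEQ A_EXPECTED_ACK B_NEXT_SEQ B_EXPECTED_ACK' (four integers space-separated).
After event 0: A_seq=1000 A_ack=2188 B_seq=2188 B_ack=1000
After event 1: A_seq=1000 A_ack=2351 B_seq=2351 B_ack=1000
After event 2: A_seq=1092 A_ack=2351 B_seq=2351 B_ack=1000
After event 3: A_seq=1246 A_ack=2351 B_seq=2351 B_ack=1000
After event 4: A_seq=1246 A_ack=2469 B_seq=2469 B_ack=1000

Answer: 1246 2469 2469 1000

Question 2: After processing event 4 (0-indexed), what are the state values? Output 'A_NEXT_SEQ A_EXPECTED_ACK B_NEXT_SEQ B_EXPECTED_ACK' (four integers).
After event 0: A_seq=1000 A_ack=2188 B_seq=2188 B_ack=1000
After event 1: A_seq=1000 A_ack=2351 B_seq=2351 B_ack=1000
After event 2: A_seq=1092 A_ack=2351 B_seq=2351 B_ack=1000
After event 3: A_seq=1246 A_ack=2351 B_seq=2351 B_ack=1000
After event 4: A_seq=1246 A_ack=2469 B_seq=2469 B_ack=1000

1246 2469 2469 1000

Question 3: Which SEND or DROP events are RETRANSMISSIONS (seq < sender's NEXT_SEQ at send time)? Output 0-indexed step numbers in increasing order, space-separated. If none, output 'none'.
Step 0: SEND seq=2000 -> fresh
Step 1: SEND seq=2188 -> fresh
Step 2: DROP seq=1000 -> fresh
Step 3: SEND seq=1092 -> fresh
Step 4: SEND seq=2351 -> fresh

Answer: none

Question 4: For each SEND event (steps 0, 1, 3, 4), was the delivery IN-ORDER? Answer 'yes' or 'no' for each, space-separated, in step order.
Answer: yes yes no yes

Derivation:
Step 0: SEND seq=2000 -> in-order
Step 1: SEND seq=2188 -> in-order
Step 3: SEND seq=1092 -> out-of-order
Step 4: SEND seq=2351 -> in-order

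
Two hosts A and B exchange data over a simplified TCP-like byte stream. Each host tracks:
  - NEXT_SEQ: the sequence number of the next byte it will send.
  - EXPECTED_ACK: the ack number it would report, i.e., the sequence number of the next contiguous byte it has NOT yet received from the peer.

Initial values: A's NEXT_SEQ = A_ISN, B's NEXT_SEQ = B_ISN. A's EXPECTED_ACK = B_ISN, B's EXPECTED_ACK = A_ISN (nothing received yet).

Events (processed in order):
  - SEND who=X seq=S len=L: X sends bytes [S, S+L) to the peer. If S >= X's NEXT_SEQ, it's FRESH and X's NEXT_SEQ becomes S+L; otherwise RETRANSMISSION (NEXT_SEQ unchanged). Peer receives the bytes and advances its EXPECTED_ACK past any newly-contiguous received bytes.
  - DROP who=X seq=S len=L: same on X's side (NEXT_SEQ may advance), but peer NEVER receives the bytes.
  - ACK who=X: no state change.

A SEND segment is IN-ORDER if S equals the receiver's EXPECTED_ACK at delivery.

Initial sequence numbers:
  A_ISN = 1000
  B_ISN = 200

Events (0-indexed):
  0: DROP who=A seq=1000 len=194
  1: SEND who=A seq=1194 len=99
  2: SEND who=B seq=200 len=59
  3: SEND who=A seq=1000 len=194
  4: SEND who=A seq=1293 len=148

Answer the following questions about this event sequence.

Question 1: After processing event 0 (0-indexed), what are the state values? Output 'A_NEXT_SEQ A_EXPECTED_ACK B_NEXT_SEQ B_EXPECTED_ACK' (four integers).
After event 0: A_seq=1194 A_ack=200 B_seq=200 B_ack=1000

1194 200 200 1000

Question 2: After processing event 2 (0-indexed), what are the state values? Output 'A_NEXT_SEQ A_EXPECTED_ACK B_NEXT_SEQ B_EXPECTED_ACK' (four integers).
After event 0: A_seq=1194 A_ack=200 B_seq=200 B_ack=1000
After event 1: A_seq=1293 A_ack=200 B_seq=200 B_ack=1000
After event 2: A_seq=1293 A_ack=259 B_seq=259 B_ack=1000

1293 259 259 1000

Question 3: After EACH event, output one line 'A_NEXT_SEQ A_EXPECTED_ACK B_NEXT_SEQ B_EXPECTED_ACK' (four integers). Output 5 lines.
1194 200 200 1000
1293 200 200 1000
1293 259 259 1000
1293 259 259 1293
1441 259 259 1441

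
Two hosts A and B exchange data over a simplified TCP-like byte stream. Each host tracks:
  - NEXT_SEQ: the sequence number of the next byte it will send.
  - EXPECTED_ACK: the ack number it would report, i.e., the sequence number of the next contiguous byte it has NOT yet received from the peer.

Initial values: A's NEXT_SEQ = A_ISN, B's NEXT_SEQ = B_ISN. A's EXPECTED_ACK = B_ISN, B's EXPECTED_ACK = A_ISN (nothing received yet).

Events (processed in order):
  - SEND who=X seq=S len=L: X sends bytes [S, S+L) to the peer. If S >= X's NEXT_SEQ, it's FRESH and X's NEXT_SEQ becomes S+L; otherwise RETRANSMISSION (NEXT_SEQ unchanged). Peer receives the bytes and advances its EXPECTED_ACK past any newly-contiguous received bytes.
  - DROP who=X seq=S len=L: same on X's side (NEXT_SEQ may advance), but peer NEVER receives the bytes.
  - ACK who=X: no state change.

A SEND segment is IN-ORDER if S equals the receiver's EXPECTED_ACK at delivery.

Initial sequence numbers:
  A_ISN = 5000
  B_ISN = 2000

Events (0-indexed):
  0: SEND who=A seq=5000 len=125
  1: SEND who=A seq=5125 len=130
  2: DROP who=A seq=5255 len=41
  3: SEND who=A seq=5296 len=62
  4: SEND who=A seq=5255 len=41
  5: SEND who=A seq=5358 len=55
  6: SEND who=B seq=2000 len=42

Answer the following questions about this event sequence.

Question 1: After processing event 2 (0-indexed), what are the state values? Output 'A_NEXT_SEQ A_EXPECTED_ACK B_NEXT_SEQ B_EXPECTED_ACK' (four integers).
After event 0: A_seq=5125 A_ack=2000 B_seq=2000 B_ack=5125
After event 1: A_seq=5255 A_ack=2000 B_seq=2000 B_ack=5255
After event 2: A_seq=5296 A_ack=2000 B_seq=2000 B_ack=5255

5296 2000 2000 5255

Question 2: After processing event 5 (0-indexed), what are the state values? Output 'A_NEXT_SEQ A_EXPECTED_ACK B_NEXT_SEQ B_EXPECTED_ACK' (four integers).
After event 0: A_seq=5125 A_ack=2000 B_seq=2000 B_ack=5125
After event 1: A_seq=5255 A_ack=2000 B_seq=2000 B_ack=5255
After event 2: A_seq=5296 A_ack=2000 B_seq=2000 B_ack=5255
After event 3: A_seq=5358 A_ack=2000 B_seq=2000 B_ack=5255
After event 4: A_seq=5358 A_ack=2000 B_seq=2000 B_ack=5358
After event 5: A_seq=5413 A_ack=2000 B_seq=2000 B_ack=5413

5413 2000 2000 5413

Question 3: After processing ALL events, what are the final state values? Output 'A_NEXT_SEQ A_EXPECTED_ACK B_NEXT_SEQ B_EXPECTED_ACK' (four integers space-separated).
Answer: 5413 2042 2042 5413

Derivation:
After event 0: A_seq=5125 A_ack=2000 B_seq=2000 B_ack=5125
After event 1: A_seq=5255 A_ack=2000 B_seq=2000 B_ack=5255
After event 2: A_seq=5296 A_ack=2000 B_seq=2000 B_ack=5255
After event 3: A_seq=5358 A_ack=2000 B_seq=2000 B_ack=5255
After event 4: A_seq=5358 A_ack=2000 B_seq=2000 B_ack=5358
After event 5: A_seq=5413 A_ack=2000 B_seq=2000 B_ack=5413
After event 6: A_seq=5413 A_ack=2042 B_seq=2042 B_ack=5413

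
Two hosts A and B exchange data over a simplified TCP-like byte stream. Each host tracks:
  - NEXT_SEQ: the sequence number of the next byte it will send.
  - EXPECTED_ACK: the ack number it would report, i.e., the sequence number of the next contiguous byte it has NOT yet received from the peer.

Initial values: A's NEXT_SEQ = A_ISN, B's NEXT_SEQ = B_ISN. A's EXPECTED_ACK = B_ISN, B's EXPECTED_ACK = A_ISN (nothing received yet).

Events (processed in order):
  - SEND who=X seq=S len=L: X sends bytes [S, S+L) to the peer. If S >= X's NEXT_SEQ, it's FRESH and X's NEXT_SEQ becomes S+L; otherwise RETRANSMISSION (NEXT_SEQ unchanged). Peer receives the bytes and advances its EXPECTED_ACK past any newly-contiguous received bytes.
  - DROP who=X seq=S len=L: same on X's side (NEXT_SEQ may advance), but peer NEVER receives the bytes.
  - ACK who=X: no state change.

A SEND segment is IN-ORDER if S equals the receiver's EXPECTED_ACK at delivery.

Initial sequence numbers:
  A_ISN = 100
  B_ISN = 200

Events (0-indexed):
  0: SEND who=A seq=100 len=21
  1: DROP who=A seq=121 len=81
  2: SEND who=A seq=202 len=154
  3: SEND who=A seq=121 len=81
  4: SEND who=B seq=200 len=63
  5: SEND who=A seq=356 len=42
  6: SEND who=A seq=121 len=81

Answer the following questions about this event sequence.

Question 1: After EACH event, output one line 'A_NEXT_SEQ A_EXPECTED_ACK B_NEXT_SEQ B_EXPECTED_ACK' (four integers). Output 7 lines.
121 200 200 121
202 200 200 121
356 200 200 121
356 200 200 356
356 263 263 356
398 263 263 398
398 263 263 398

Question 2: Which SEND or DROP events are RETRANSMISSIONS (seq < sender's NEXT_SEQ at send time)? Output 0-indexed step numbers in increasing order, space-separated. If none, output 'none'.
Answer: 3 6

Derivation:
Step 0: SEND seq=100 -> fresh
Step 1: DROP seq=121 -> fresh
Step 2: SEND seq=202 -> fresh
Step 3: SEND seq=121 -> retransmit
Step 4: SEND seq=200 -> fresh
Step 5: SEND seq=356 -> fresh
Step 6: SEND seq=121 -> retransmit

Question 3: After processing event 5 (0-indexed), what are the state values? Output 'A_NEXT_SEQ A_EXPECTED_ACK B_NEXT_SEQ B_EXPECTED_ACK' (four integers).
After event 0: A_seq=121 A_ack=200 B_seq=200 B_ack=121
After event 1: A_seq=202 A_ack=200 B_seq=200 B_ack=121
After event 2: A_seq=356 A_ack=200 B_seq=200 B_ack=121
After event 3: A_seq=356 A_ack=200 B_seq=200 B_ack=356
After event 4: A_seq=356 A_ack=263 B_seq=263 B_ack=356
After event 5: A_seq=398 A_ack=263 B_seq=263 B_ack=398

398 263 263 398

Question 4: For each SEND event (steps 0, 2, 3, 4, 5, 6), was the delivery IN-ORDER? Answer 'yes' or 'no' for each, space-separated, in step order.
Answer: yes no yes yes yes no

Derivation:
Step 0: SEND seq=100 -> in-order
Step 2: SEND seq=202 -> out-of-order
Step 3: SEND seq=121 -> in-order
Step 4: SEND seq=200 -> in-order
Step 5: SEND seq=356 -> in-order
Step 6: SEND seq=121 -> out-of-order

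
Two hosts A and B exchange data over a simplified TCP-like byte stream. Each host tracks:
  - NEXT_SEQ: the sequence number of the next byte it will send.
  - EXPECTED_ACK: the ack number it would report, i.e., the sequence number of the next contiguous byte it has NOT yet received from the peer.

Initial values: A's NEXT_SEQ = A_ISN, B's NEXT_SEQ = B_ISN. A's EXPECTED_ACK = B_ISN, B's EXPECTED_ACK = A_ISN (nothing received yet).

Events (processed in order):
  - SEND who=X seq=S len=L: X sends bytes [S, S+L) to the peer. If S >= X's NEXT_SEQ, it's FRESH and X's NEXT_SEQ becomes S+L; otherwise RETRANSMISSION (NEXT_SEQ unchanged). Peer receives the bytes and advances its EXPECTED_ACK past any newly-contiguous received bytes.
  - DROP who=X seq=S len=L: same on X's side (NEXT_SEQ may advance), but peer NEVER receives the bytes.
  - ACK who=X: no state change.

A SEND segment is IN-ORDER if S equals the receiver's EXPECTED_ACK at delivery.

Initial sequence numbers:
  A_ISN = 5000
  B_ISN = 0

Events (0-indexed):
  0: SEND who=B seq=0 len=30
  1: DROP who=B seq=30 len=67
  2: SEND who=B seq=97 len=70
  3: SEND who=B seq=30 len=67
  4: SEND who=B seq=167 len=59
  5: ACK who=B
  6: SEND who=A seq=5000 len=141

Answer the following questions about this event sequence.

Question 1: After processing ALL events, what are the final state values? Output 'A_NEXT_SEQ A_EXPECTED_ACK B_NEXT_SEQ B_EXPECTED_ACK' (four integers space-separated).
After event 0: A_seq=5000 A_ack=30 B_seq=30 B_ack=5000
After event 1: A_seq=5000 A_ack=30 B_seq=97 B_ack=5000
After event 2: A_seq=5000 A_ack=30 B_seq=167 B_ack=5000
After event 3: A_seq=5000 A_ack=167 B_seq=167 B_ack=5000
After event 4: A_seq=5000 A_ack=226 B_seq=226 B_ack=5000
After event 5: A_seq=5000 A_ack=226 B_seq=226 B_ack=5000
After event 6: A_seq=5141 A_ack=226 B_seq=226 B_ack=5141

Answer: 5141 226 226 5141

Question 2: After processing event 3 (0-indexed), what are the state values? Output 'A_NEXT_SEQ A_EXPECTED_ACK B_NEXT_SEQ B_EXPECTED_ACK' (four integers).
After event 0: A_seq=5000 A_ack=30 B_seq=30 B_ack=5000
After event 1: A_seq=5000 A_ack=30 B_seq=97 B_ack=5000
After event 2: A_seq=5000 A_ack=30 B_seq=167 B_ack=5000
After event 3: A_seq=5000 A_ack=167 B_seq=167 B_ack=5000

5000 167 167 5000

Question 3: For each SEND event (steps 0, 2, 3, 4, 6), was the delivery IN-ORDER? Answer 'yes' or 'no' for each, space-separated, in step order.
Answer: yes no yes yes yes

Derivation:
Step 0: SEND seq=0 -> in-order
Step 2: SEND seq=97 -> out-of-order
Step 3: SEND seq=30 -> in-order
Step 4: SEND seq=167 -> in-order
Step 6: SEND seq=5000 -> in-order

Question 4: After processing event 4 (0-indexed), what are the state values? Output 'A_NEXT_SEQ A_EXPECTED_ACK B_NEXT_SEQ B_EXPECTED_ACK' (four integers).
After event 0: A_seq=5000 A_ack=30 B_seq=30 B_ack=5000
After event 1: A_seq=5000 A_ack=30 B_seq=97 B_ack=5000
After event 2: A_seq=5000 A_ack=30 B_seq=167 B_ack=5000
After event 3: A_seq=5000 A_ack=167 B_seq=167 B_ack=5000
After event 4: A_seq=5000 A_ack=226 B_seq=226 B_ack=5000

5000 226 226 5000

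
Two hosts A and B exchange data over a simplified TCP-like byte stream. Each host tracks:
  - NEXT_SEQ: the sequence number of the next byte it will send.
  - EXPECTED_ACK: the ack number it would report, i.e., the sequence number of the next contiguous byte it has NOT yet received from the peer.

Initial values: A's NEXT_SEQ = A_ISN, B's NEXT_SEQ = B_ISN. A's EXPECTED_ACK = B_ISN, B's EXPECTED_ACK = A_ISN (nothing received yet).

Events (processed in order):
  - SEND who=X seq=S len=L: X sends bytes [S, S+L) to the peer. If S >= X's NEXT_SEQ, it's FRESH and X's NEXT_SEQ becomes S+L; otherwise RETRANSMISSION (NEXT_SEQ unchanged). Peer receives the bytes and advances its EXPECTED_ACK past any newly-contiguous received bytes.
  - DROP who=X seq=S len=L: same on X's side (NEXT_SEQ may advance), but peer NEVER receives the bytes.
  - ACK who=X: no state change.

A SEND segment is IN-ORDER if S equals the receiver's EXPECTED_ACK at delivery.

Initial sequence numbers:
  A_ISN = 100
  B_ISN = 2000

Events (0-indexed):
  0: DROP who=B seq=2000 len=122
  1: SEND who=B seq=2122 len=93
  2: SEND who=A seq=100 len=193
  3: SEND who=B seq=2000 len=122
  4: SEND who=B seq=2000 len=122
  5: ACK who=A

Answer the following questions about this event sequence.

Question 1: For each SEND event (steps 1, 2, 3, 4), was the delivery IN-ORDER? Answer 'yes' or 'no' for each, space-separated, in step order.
Step 1: SEND seq=2122 -> out-of-order
Step 2: SEND seq=100 -> in-order
Step 3: SEND seq=2000 -> in-order
Step 4: SEND seq=2000 -> out-of-order

Answer: no yes yes no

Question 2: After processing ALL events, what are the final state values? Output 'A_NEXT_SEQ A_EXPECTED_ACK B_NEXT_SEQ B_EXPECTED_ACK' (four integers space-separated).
Answer: 293 2215 2215 293

Derivation:
After event 0: A_seq=100 A_ack=2000 B_seq=2122 B_ack=100
After event 1: A_seq=100 A_ack=2000 B_seq=2215 B_ack=100
After event 2: A_seq=293 A_ack=2000 B_seq=2215 B_ack=293
After event 3: A_seq=293 A_ack=2215 B_seq=2215 B_ack=293
After event 4: A_seq=293 A_ack=2215 B_seq=2215 B_ack=293
After event 5: A_seq=293 A_ack=2215 B_seq=2215 B_ack=293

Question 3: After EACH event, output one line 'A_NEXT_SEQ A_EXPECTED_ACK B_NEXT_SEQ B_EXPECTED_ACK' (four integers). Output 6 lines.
100 2000 2122 100
100 2000 2215 100
293 2000 2215 293
293 2215 2215 293
293 2215 2215 293
293 2215 2215 293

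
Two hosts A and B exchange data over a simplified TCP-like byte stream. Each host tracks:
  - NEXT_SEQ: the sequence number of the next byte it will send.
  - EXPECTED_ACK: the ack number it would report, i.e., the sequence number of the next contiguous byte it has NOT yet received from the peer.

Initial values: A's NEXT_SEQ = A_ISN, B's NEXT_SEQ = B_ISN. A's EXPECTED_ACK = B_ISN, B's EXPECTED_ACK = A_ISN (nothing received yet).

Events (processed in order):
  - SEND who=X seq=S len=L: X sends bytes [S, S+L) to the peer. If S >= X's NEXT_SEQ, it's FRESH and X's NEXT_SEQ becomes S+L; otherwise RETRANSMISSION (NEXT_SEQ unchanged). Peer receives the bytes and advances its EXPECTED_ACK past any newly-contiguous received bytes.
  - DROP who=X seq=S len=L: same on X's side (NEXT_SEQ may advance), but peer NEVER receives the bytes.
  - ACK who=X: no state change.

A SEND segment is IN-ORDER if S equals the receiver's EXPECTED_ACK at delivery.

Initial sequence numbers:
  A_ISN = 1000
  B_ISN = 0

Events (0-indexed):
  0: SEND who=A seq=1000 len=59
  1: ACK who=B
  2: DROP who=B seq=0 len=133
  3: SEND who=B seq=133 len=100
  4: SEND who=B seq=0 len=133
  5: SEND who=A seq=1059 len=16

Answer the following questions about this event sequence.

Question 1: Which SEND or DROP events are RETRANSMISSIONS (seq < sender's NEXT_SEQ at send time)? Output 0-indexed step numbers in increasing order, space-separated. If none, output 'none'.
Answer: 4

Derivation:
Step 0: SEND seq=1000 -> fresh
Step 2: DROP seq=0 -> fresh
Step 3: SEND seq=133 -> fresh
Step 4: SEND seq=0 -> retransmit
Step 5: SEND seq=1059 -> fresh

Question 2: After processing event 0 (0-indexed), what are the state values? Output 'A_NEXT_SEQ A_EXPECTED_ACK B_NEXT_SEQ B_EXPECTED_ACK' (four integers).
After event 0: A_seq=1059 A_ack=0 B_seq=0 B_ack=1059

1059 0 0 1059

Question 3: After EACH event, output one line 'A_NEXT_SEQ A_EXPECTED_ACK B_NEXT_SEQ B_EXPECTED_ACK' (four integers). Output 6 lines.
1059 0 0 1059
1059 0 0 1059
1059 0 133 1059
1059 0 233 1059
1059 233 233 1059
1075 233 233 1075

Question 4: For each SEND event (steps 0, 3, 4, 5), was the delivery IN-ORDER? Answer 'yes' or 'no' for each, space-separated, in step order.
Step 0: SEND seq=1000 -> in-order
Step 3: SEND seq=133 -> out-of-order
Step 4: SEND seq=0 -> in-order
Step 5: SEND seq=1059 -> in-order

Answer: yes no yes yes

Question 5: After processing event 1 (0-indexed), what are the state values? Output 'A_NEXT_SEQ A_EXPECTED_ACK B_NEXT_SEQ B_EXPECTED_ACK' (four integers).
After event 0: A_seq=1059 A_ack=0 B_seq=0 B_ack=1059
After event 1: A_seq=1059 A_ack=0 B_seq=0 B_ack=1059

1059 0 0 1059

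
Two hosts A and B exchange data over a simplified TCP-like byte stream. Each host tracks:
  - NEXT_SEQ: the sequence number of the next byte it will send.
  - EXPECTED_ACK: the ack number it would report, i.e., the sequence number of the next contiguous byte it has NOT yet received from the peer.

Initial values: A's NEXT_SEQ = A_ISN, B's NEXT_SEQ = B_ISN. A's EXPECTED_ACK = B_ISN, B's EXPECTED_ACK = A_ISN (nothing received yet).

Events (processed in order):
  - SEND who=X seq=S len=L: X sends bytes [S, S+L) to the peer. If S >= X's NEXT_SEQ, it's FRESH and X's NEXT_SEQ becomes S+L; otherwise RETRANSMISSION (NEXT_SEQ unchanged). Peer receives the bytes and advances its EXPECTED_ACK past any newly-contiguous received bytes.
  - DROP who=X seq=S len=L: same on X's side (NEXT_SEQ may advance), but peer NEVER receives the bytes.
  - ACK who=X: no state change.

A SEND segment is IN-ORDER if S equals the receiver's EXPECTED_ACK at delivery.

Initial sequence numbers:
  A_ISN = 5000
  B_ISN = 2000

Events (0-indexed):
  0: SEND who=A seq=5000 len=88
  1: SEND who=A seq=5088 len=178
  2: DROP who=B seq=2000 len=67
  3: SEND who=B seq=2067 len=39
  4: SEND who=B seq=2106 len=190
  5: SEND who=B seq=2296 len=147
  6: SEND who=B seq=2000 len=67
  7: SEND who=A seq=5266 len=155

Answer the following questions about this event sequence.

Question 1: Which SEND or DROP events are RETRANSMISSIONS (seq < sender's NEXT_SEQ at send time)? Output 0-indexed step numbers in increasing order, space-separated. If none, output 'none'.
Step 0: SEND seq=5000 -> fresh
Step 1: SEND seq=5088 -> fresh
Step 2: DROP seq=2000 -> fresh
Step 3: SEND seq=2067 -> fresh
Step 4: SEND seq=2106 -> fresh
Step 5: SEND seq=2296 -> fresh
Step 6: SEND seq=2000 -> retransmit
Step 7: SEND seq=5266 -> fresh

Answer: 6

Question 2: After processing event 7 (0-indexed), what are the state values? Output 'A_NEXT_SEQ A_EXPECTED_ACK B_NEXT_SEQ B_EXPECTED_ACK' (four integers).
After event 0: A_seq=5088 A_ack=2000 B_seq=2000 B_ack=5088
After event 1: A_seq=5266 A_ack=2000 B_seq=2000 B_ack=5266
After event 2: A_seq=5266 A_ack=2000 B_seq=2067 B_ack=5266
After event 3: A_seq=5266 A_ack=2000 B_seq=2106 B_ack=5266
After event 4: A_seq=5266 A_ack=2000 B_seq=2296 B_ack=5266
After event 5: A_seq=5266 A_ack=2000 B_seq=2443 B_ack=5266
After event 6: A_seq=5266 A_ack=2443 B_seq=2443 B_ack=5266
After event 7: A_seq=5421 A_ack=2443 B_seq=2443 B_ack=5421

5421 2443 2443 5421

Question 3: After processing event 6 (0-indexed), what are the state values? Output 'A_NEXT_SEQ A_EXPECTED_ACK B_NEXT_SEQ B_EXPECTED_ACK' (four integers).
After event 0: A_seq=5088 A_ack=2000 B_seq=2000 B_ack=5088
After event 1: A_seq=5266 A_ack=2000 B_seq=2000 B_ack=5266
After event 2: A_seq=5266 A_ack=2000 B_seq=2067 B_ack=5266
After event 3: A_seq=5266 A_ack=2000 B_seq=2106 B_ack=5266
After event 4: A_seq=5266 A_ack=2000 B_seq=2296 B_ack=5266
After event 5: A_seq=5266 A_ack=2000 B_seq=2443 B_ack=5266
After event 6: A_seq=5266 A_ack=2443 B_seq=2443 B_ack=5266

5266 2443 2443 5266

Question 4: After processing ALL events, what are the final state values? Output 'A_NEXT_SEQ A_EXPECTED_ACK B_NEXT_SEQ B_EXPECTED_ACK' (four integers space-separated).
After event 0: A_seq=5088 A_ack=2000 B_seq=2000 B_ack=5088
After event 1: A_seq=5266 A_ack=2000 B_seq=2000 B_ack=5266
After event 2: A_seq=5266 A_ack=2000 B_seq=2067 B_ack=5266
After event 3: A_seq=5266 A_ack=2000 B_seq=2106 B_ack=5266
After event 4: A_seq=5266 A_ack=2000 B_seq=2296 B_ack=5266
After event 5: A_seq=5266 A_ack=2000 B_seq=2443 B_ack=5266
After event 6: A_seq=5266 A_ack=2443 B_seq=2443 B_ack=5266
After event 7: A_seq=5421 A_ack=2443 B_seq=2443 B_ack=5421

Answer: 5421 2443 2443 5421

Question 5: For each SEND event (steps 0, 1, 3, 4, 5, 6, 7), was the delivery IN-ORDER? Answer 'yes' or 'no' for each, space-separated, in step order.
Step 0: SEND seq=5000 -> in-order
Step 1: SEND seq=5088 -> in-order
Step 3: SEND seq=2067 -> out-of-order
Step 4: SEND seq=2106 -> out-of-order
Step 5: SEND seq=2296 -> out-of-order
Step 6: SEND seq=2000 -> in-order
Step 7: SEND seq=5266 -> in-order

Answer: yes yes no no no yes yes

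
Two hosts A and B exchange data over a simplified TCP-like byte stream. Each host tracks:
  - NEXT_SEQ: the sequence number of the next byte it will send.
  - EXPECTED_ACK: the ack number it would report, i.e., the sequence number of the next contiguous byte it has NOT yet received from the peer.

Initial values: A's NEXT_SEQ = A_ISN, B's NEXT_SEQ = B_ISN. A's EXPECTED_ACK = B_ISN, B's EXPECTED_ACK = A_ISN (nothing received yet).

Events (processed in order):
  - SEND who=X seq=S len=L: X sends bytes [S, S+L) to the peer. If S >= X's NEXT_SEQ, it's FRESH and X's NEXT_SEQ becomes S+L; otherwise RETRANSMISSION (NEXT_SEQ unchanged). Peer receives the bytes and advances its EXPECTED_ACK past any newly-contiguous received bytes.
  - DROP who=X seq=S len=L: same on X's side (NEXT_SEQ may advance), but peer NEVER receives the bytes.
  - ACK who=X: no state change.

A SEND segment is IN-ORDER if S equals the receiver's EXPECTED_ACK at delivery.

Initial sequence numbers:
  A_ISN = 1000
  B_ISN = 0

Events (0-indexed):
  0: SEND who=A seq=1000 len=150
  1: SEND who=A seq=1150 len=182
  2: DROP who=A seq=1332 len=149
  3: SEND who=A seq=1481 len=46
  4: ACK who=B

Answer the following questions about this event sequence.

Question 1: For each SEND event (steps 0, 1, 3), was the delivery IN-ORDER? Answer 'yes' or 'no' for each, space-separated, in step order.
Step 0: SEND seq=1000 -> in-order
Step 1: SEND seq=1150 -> in-order
Step 3: SEND seq=1481 -> out-of-order

Answer: yes yes no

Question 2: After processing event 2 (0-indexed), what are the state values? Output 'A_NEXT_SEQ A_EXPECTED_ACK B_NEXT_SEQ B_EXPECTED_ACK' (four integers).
After event 0: A_seq=1150 A_ack=0 B_seq=0 B_ack=1150
After event 1: A_seq=1332 A_ack=0 B_seq=0 B_ack=1332
After event 2: A_seq=1481 A_ack=0 B_seq=0 B_ack=1332

1481 0 0 1332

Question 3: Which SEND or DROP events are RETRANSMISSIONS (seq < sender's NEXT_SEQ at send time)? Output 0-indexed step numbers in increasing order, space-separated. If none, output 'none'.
Step 0: SEND seq=1000 -> fresh
Step 1: SEND seq=1150 -> fresh
Step 2: DROP seq=1332 -> fresh
Step 3: SEND seq=1481 -> fresh

Answer: none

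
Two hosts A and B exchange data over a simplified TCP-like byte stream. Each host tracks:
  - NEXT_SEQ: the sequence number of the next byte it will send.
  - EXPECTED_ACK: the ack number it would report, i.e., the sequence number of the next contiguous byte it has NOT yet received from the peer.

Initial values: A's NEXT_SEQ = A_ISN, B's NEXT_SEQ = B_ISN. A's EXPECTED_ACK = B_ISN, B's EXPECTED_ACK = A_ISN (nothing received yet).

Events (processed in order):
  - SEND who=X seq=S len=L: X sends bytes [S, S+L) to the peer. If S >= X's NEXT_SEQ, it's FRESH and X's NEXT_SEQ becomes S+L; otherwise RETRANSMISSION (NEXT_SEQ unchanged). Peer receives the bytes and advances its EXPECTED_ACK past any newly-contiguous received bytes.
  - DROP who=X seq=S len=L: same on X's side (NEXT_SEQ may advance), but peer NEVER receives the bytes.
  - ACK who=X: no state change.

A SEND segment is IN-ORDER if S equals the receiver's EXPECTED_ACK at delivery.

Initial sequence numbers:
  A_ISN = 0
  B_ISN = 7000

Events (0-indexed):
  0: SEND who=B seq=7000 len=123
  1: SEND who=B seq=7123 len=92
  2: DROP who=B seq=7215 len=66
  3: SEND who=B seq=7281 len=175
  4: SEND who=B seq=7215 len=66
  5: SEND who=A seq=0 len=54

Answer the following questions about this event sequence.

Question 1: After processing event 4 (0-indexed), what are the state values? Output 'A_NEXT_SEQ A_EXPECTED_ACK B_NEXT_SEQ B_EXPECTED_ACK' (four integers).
After event 0: A_seq=0 A_ack=7123 B_seq=7123 B_ack=0
After event 1: A_seq=0 A_ack=7215 B_seq=7215 B_ack=0
After event 2: A_seq=0 A_ack=7215 B_seq=7281 B_ack=0
After event 3: A_seq=0 A_ack=7215 B_seq=7456 B_ack=0
After event 4: A_seq=0 A_ack=7456 B_seq=7456 B_ack=0

0 7456 7456 0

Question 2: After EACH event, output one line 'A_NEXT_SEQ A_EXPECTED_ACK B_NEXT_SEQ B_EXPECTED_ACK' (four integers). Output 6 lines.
0 7123 7123 0
0 7215 7215 0
0 7215 7281 0
0 7215 7456 0
0 7456 7456 0
54 7456 7456 54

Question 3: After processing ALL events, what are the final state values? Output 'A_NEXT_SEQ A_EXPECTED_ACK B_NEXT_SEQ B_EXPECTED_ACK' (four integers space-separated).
Answer: 54 7456 7456 54

Derivation:
After event 0: A_seq=0 A_ack=7123 B_seq=7123 B_ack=0
After event 1: A_seq=0 A_ack=7215 B_seq=7215 B_ack=0
After event 2: A_seq=0 A_ack=7215 B_seq=7281 B_ack=0
After event 3: A_seq=0 A_ack=7215 B_seq=7456 B_ack=0
After event 4: A_seq=0 A_ack=7456 B_seq=7456 B_ack=0
After event 5: A_seq=54 A_ack=7456 B_seq=7456 B_ack=54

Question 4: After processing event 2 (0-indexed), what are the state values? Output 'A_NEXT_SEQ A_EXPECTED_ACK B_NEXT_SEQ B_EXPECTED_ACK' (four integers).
After event 0: A_seq=0 A_ack=7123 B_seq=7123 B_ack=0
After event 1: A_seq=0 A_ack=7215 B_seq=7215 B_ack=0
After event 2: A_seq=0 A_ack=7215 B_seq=7281 B_ack=0

0 7215 7281 0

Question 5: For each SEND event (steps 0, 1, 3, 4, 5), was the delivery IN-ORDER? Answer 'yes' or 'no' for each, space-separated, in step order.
Step 0: SEND seq=7000 -> in-order
Step 1: SEND seq=7123 -> in-order
Step 3: SEND seq=7281 -> out-of-order
Step 4: SEND seq=7215 -> in-order
Step 5: SEND seq=0 -> in-order

Answer: yes yes no yes yes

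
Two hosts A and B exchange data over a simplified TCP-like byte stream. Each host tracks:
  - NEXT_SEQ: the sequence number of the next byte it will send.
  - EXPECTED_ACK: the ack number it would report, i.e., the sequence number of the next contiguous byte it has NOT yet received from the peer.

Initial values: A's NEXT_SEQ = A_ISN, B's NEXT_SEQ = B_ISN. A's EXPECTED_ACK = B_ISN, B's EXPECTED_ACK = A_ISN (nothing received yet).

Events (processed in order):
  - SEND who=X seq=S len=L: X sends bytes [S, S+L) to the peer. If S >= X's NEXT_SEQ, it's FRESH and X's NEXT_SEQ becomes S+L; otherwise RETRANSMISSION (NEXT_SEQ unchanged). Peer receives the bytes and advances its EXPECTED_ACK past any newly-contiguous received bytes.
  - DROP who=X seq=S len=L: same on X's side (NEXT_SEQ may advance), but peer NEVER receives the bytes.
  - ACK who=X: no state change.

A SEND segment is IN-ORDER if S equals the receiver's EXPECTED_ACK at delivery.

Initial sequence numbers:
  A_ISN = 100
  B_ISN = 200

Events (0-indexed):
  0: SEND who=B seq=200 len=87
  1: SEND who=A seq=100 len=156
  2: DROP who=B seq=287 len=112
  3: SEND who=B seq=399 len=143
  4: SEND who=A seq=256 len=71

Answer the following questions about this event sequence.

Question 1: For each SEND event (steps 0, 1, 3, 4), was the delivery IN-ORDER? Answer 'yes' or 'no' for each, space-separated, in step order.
Step 0: SEND seq=200 -> in-order
Step 1: SEND seq=100 -> in-order
Step 3: SEND seq=399 -> out-of-order
Step 4: SEND seq=256 -> in-order

Answer: yes yes no yes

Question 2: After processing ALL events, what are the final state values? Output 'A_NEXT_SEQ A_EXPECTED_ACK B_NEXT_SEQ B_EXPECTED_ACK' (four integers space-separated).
After event 0: A_seq=100 A_ack=287 B_seq=287 B_ack=100
After event 1: A_seq=256 A_ack=287 B_seq=287 B_ack=256
After event 2: A_seq=256 A_ack=287 B_seq=399 B_ack=256
After event 3: A_seq=256 A_ack=287 B_seq=542 B_ack=256
After event 4: A_seq=327 A_ack=287 B_seq=542 B_ack=327

Answer: 327 287 542 327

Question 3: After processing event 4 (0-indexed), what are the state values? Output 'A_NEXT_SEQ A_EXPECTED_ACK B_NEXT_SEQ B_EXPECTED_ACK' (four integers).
After event 0: A_seq=100 A_ack=287 B_seq=287 B_ack=100
After event 1: A_seq=256 A_ack=287 B_seq=287 B_ack=256
After event 2: A_seq=256 A_ack=287 B_seq=399 B_ack=256
After event 3: A_seq=256 A_ack=287 B_seq=542 B_ack=256
After event 4: A_seq=327 A_ack=287 B_seq=542 B_ack=327

327 287 542 327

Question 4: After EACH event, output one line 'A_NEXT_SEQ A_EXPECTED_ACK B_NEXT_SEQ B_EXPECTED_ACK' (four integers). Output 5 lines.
100 287 287 100
256 287 287 256
256 287 399 256
256 287 542 256
327 287 542 327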